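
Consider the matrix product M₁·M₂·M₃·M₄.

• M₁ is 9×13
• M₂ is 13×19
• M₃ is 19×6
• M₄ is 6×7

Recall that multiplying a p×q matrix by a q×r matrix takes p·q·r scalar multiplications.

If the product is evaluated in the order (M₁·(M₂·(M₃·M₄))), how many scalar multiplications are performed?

(M₃·M₄): 19×6 by 6×7 → 19×7, cost 19·6·7 = 798
(M₂·(M₃·M₄)): 13×19 by 19×7 → 13×7, cost 13·19·7 = 1729; cumulative 2527
(M₁·(M₂·(M₃·M₄))): 9×13 by 13×7 → 9×7, cost 9·13·7 = 819; cumulative 3346
Total: 3346 scalar multiplications.

3346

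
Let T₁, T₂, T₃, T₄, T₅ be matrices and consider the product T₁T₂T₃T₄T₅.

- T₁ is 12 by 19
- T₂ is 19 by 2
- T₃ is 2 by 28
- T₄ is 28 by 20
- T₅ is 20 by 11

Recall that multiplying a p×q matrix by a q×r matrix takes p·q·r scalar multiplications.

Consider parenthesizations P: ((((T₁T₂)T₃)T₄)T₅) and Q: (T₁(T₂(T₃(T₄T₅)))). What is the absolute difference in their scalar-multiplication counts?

Order P = ((((T₁T₂)T₃)T₄)T₅): (T₁T₂): 12×19 by 19×2 → 12×2, cost 12·19·2 = 456; ((T₁T₂)T₃): 12×2 by 2×28 → 12×28, cost 12·2·28 = 672; cumulative 1128; (((T₁T₂)T₃)T₄): 12×28 by 28×20 → 12×20, cost 12·28·20 = 6720; cumulative 7848; ((((T₁T₂)T₃)T₄)T₅): 12×20 by 20×11 → 12×11, cost 12·20·11 = 2640; cumulative 10488. Total 10488.
Order Q = (T₁(T₂(T₃(T₄T₅)))): (T₄T₅): 28×20 by 20×11 → 28×11, cost 28·20·11 = 6160; (T₃(T₄T₅)): 2×28 by 28×11 → 2×11, cost 2·28·11 = 616; cumulative 6776; (T₂(T₃(T₄T₅))): 19×2 by 2×11 → 19×11, cost 19·2·11 = 418; cumulative 7194; (T₁(T₂(T₃(T₄T₅)))): 12×19 by 19×11 → 12×11, cost 12·19·11 = 2508; cumulative 9702. Total 9702.
Difference: |10488 − 9702| = 786.

786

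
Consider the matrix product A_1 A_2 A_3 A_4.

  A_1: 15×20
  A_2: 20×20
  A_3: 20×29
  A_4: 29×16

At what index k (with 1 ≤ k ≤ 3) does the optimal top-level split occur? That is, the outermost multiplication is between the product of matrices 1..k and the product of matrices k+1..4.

Adjacent pairs: A_1A_2 = 15·20·20 = 6000; A_2A_3 = 20·20·29 = 11600; A_3A_4 = 20·29·16 = 9280.
Length 3: A_1..A_3: k=1: 0+11600+15·20·29=20300; k=2: 6000+0+15·20·29=14700 → min 14700 | A_2..A_4: k=2: 0+9280+20·20·16=15680; k=3: 11600+0+20·29·16=20880 → min 15680.
Top-level splits: k=1: (A_1..A_1)·(A_2..A_4) → 0+15680+15·20·16 = 20480; k=2: (A_1..A_2)·(A_3..A_4) → 6000+9280+15·20·16 = 20080; k=3: (A_1..A_3)·(A_4..A_4) → 14700+0+15·29·16 = 21660.
Best split is after A_2, i.e. k = 2.

2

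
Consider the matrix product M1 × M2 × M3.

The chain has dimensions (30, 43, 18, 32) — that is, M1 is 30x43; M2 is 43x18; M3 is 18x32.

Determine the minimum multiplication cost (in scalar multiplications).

Order (M1 × (M2 × M3)): (M2 × M3): 43×18 by 18×32 → 43×32, cost 43·18·32 = 24768; (M1 × (M2 × M3)): 30×43 by 43×32 → 30×32, cost 30·43·32 = 41280; cumulative 66048. Total 66048.
Order ((M1 × M2) × M3): (M1 × M2): 30×43 by 43×18 → 30×18, cost 30·43·18 = 23220; ((M1 × M2) × M3): 30×18 by 18×32 → 30×32, cost 30·18·32 = 17280; cumulative 40500. Total 40500.
Minimum: 40500.

40500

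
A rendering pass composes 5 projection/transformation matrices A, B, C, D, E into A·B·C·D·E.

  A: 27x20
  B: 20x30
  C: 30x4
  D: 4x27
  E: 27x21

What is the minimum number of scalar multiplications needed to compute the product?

Adjacent pairs: AB = 27·20·30 = 16200; BC = 20·30·4 = 2400; CD = 30·4·27 = 3240; DE = 4·27·21 = 2268.
Length 3: A..C: k=1: 0+2400+27·20·4=4560; k=2: 16200+0+27·30·4=19440 → min 4560 | B..D: k=2: 0+3240+20·30·27=19440; k=3: 2400+0+20·4·27=4560 → min 4560 | C..E: k=3: 0+2268+30·4·21=4788; k=4: 3240+0+30·27·21=20250 → min 4788.
Length 4: A..D: k=1: 0+4560+27·20·27=19140; k=2: 16200+3240+27·30·27=41310; k=3: 4560+0+27·4·27=7476 → min 7476 | B..E: k=2: 0+4788+20·30·21=17388; k=3: 2400+2268+20·4·21=6348; k=4: 4560+0+20·27·21=15900 → min 6348.
Length 5: A..E: k=1: 0+6348+27·20·21=17688; k=2: 16200+4788+27·30·21=37998; k=3: 4560+2268+27·4·21=9096; k=4: 7476+0+27·27·21=22785 → min 9096.
Optimal order: ((A·(B·C))·(D·E)) with cost 9096.

9096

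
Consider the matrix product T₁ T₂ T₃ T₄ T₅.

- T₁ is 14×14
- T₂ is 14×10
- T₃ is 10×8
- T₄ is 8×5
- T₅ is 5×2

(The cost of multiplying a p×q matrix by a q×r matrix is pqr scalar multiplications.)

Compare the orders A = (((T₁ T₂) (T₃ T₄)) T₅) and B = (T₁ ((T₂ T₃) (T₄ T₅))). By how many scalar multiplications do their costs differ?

1384

Order A = (((T₁ T₂) (T₃ T₄)) T₅): (T₁ T₂): 14×14 by 14×10 → 14×10, cost 14·14·10 = 1960; (T₃ T₄): 10×8 by 8×5 → 10×5, cost 10·8·5 = 400; ((T₁ T₂) (T₃ T₄)): 14×10 by 10×5 → 14×5, cost 14·10·5 = 700; cumulative 3060; (((T₁ T₂) (T₃ T₄)) T₅): 14×5 by 5×2 → 14×2, cost 14·5·2 = 140; cumulative 3200. Total 3200.
Order B = (T₁ ((T₂ T₃) (T₄ T₅))): (T₂ T₃): 14×10 by 10×8 → 14×8, cost 14·10·8 = 1120; (T₄ T₅): 8×5 by 5×2 → 8×2, cost 8·5·2 = 80; ((T₂ T₃) (T₄ T₅)): 14×8 by 8×2 → 14×2, cost 14·8·2 = 224; cumulative 1424; (T₁ ((T₂ T₃) (T₄ T₅))): 14×14 by 14×2 → 14×2, cost 14·14·2 = 392; cumulative 1816. Total 1816.
Difference: |3200 − 1816| = 1384.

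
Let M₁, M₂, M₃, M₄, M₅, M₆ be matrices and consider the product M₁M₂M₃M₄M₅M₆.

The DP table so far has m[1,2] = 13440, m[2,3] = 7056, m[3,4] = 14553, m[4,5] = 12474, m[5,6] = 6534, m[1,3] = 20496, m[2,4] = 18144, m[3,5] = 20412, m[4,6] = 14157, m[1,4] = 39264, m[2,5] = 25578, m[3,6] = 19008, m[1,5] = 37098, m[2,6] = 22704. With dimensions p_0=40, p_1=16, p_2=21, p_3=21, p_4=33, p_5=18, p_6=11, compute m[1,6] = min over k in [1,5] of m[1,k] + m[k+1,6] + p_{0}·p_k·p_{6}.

29744

m[1,6] = min over k∈[1,5] of m[1,k]+m[k+1,6]+p_{0}·p_k·p_{6}.
k=1: 0 + 22704 + 40·16·11 = 29744; k=2: 13440 + 19008 + 40·21·11 = 41688; k=3: 20496 + 14157 + 40·21·11 = 43893; k=4: 39264 + 6534 + 40·33·11 = 60318; k=5: 37098 + 0 + 40·18·11 = 45018.
Minimum: 29744 at k=1.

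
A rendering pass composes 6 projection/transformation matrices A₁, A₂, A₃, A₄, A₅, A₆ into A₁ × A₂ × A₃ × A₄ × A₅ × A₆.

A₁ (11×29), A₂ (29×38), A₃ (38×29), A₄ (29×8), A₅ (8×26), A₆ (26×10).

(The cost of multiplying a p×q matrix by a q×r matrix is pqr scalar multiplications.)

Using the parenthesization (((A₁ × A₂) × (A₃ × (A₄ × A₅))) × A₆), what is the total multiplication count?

(A₁ × A₂): 11×29 by 29×38 → 11×38, cost 11·29·38 = 12122
(A₄ × A₅): 29×8 by 8×26 → 29×26, cost 29·8·26 = 6032
(A₃ × (A₄ × A₅)): 38×29 by 29×26 → 38×26, cost 38·29·26 = 28652; cumulative 34684
((A₁ × A₂) × (A₃ × (A₄ × A₅))): 11×38 by 38×26 → 11×26, cost 11·38·26 = 10868; cumulative 57674
(((A₁ × A₂) × (A₃ × (A₄ × A₅))) × A₆): 11×26 by 26×10 → 11×10, cost 11·26·10 = 2860; cumulative 60534
Total: 60534 scalar multiplications.

60534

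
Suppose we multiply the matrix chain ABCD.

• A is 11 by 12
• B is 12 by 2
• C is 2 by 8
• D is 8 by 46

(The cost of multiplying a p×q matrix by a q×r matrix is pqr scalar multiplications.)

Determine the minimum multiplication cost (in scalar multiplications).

Adjacent pairs: AB = 11·12·2 = 264; BC = 12·2·8 = 192; CD = 2·8·46 = 736.
Length 3: A..C: k=1: 0+192+11·12·8=1248; k=2: 264+0+11·2·8=440 → min 440 | B..D: k=2: 0+736+12·2·46=1840; k=3: 192+0+12·8·46=4608 → min 1840.
Length 4: A..D: k=1: 0+1840+11·12·46=7912; k=2: 264+736+11·2·46=2012; k=3: 440+0+11·8·46=4488 → min 2012.
Optimal order: ((AB)(CD)) with cost 2012.

2012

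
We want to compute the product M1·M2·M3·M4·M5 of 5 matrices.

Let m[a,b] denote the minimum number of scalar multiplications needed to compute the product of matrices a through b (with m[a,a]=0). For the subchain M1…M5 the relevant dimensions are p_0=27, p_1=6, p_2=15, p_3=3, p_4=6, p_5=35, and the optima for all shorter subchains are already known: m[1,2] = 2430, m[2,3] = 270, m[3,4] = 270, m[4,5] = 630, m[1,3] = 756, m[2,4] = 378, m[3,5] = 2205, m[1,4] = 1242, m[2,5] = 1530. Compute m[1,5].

m[1,5] = min over k∈[1,4] of m[1,k]+m[k+1,5]+p_{0}·p_k·p_{5}.
k=1: 0 + 1530 + 27·6·35 = 7200; k=2: 2430 + 2205 + 27·15·35 = 18810; k=3: 756 + 630 + 27·3·35 = 4221; k=4: 1242 + 0 + 27·6·35 = 6912.
Minimum: 4221 at k=3.

4221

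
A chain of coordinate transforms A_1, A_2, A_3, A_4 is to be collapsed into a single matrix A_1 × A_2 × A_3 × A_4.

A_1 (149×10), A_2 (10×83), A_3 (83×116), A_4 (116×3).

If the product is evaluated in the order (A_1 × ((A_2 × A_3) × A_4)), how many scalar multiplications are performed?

(A_2 × A_3): 10×83 by 83×116 → 10×116, cost 10·83·116 = 96280
((A_2 × A_3) × A_4): 10×116 by 116×3 → 10×3, cost 10·116·3 = 3480; cumulative 99760
(A_1 × ((A_2 × A_3) × A_4)): 149×10 by 10×3 → 149×3, cost 149·10·3 = 4470; cumulative 104230
Total: 104230 scalar multiplications.

104230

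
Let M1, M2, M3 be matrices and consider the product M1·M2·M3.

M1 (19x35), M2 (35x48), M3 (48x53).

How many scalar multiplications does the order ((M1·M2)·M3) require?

(M1·M2): 19×35 by 35×48 → 19×48, cost 19·35·48 = 31920
((M1·M2)·M3): 19×48 by 48×53 → 19×53, cost 19·48·53 = 48336; cumulative 80256
Total: 80256 scalar multiplications.

80256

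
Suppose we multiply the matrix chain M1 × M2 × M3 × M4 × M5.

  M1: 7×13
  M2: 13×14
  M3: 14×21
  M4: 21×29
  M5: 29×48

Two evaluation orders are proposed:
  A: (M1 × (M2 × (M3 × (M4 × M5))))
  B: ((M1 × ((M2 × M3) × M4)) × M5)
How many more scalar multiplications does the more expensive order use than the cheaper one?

32326

Order A = (M1 × (M2 × (M3 × (M4 × M5)))): (M4 × M5): 21×29 by 29×48 → 21×48, cost 21·29·48 = 29232; (M3 × (M4 × M5)): 14×21 by 21×48 → 14×48, cost 14·21·48 = 14112; cumulative 43344; (M2 × (M3 × (M4 × M5))): 13×14 by 14×48 → 13×48, cost 13·14·48 = 8736; cumulative 52080; (M1 × (M2 × (M3 × (M4 × M5)))): 7×13 by 13×48 → 7×48, cost 7·13·48 = 4368; cumulative 56448. Total 56448.
Order B = ((M1 × ((M2 × M3) × M4)) × M5): (M2 × M3): 13×14 by 14×21 → 13×21, cost 13·14·21 = 3822; ((M2 × M3) × M4): 13×21 by 21×29 → 13×29, cost 13·21·29 = 7917; cumulative 11739; (M1 × ((M2 × M3) × M4)): 7×13 by 13×29 → 7×29, cost 7·13·29 = 2639; cumulative 14378; ((M1 × ((M2 × M3) × M4)) × M5): 7×29 by 29×48 → 7×48, cost 7·29·48 = 9744; cumulative 24122. Total 24122.
Difference: |56448 − 24122| = 32326.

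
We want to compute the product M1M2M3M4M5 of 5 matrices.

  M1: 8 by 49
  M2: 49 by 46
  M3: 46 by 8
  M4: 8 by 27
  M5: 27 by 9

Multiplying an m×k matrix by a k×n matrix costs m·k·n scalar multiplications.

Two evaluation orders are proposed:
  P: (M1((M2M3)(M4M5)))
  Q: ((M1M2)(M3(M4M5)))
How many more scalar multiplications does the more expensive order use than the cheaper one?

432

Order P = (M1((M2M3)(M4M5))): (M2M3): 49×46 by 46×8 → 49×8, cost 49·46·8 = 18032; (M4M5): 8×27 by 27×9 → 8×9, cost 8·27·9 = 1944; ((M2M3)(M4M5)): 49×8 by 8×9 → 49×9, cost 49·8·9 = 3528; cumulative 23504; (M1((M2M3)(M4M5))): 8×49 by 49×9 → 8×9, cost 8·49·9 = 3528; cumulative 27032. Total 27032.
Order Q = ((M1M2)(M3(M4M5))): (M1M2): 8×49 by 49×46 → 8×46, cost 8·49·46 = 18032; (M4M5): 8×27 by 27×9 → 8×9, cost 8·27·9 = 1944; (M3(M4M5)): 46×8 by 8×9 → 46×9, cost 46·8·9 = 3312; cumulative 5256; ((M1M2)(M3(M4M5))): 8×46 by 46×9 → 8×9, cost 8·46·9 = 3312; cumulative 26600. Total 26600.
Difference: |27032 − 26600| = 432.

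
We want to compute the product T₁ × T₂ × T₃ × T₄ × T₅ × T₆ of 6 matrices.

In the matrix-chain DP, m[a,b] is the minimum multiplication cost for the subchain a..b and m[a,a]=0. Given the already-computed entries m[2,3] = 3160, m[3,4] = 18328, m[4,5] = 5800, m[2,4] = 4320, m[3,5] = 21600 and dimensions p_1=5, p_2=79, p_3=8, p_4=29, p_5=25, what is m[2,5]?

m[2,5] = min over k∈[2,4] of m[2,k]+m[k+1,5]+p_{1}·p_k·p_{5}.
k=2: 0 + 21600 + 5·79·25 = 31475; k=3: 3160 + 5800 + 5·8·25 = 9960; k=4: 4320 + 0 + 5·29·25 = 7945.
Minimum: 7945 at k=4.

7945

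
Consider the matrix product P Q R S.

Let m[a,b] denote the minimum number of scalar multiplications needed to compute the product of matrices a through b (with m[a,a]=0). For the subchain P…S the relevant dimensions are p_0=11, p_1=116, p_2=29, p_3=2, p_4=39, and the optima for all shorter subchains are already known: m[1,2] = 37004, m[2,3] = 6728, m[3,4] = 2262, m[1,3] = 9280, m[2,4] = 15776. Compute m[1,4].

m[1,4] = min over k∈[1,3] of m[1,k]+m[k+1,4]+p_{0}·p_k·p_{4}.
k=1: 0 + 15776 + 11·116·39 = 65540; k=2: 37004 + 2262 + 11·29·39 = 51707; k=3: 9280 + 0 + 11·2·39 = 10138.
Minimum: 10138 at k=3.

10138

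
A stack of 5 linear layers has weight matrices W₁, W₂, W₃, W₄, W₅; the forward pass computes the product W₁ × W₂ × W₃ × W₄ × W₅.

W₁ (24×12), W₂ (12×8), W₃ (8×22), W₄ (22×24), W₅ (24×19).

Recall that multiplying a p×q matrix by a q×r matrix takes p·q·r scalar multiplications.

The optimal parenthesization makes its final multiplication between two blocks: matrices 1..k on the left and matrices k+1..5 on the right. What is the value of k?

Adjacent pairs: W₁W₂ = 24·12·8 = 2304; W₂W₃ = 12·8·22 = 2112; W₃W₄ = 8·22·24 = 4224; W₄W₅ = 22·24·19 = 10032.
Length 3: W₁..W₃: k=1: 0+2112+24·12·22=8448; k=2: 2304+0+24·8·22=6528 → min 6528 | W₂..W₄: k=2: 0+4224+12·8·24=6528; k=3: 2112+0+12·22·24=8448 → min 6528 | W₃..W₅: k=3: 0+10032+8·22·19=13376; k=4: 4224+0+8·24·19=7872 → min 7872.
Length 4: W₁..W₄: k=1: 0+6528+24·12·24=13440; k=2: 2304+4224+24·8·24=11136; k=3: 6528+0+24·22·24=19200 → min 11136 | W₂..W₅: k=2: 0+7872+12·8·19=9696; k=3: 2112+10032+12·22·19=17160; k=4: 6528+0+12·24·19=12000 → min 9696.
Top-level splits: k=1: (W₁..W₁)·(W₂..W₅) → 0+9696+24·12·19 = 15168; k=2: (W₁..W₂)·(W₃..W₅) → 2304+7872+24·8·19 = 13824; k=3: (W₁..W₃)·(W₄..W₅) → 6528+10032+24·22·19 = 26592; k=4: (W₁..W₄)·(W₅..W₅) → 11136+0+24·24·19 = 22080.
Best split is after W₂, i.e. k = 2.

2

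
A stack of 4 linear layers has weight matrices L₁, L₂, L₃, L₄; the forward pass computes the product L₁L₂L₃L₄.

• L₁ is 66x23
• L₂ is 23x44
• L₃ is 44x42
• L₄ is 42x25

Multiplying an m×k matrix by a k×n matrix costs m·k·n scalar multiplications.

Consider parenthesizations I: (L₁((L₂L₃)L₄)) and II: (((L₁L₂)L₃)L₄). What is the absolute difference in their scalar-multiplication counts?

153456

Order I = (L₁((L₂L₃)L₄)): (L₂L₃): 23×44 by 44×42 → 23×42, cost 23·44·42 = 42504; ((L₂L₃)L₄): 23×42 by 42×25 → 23×25, cost 23·42·25 = 24150; cumulative 66654; (L₁((L₂L₃)L₄)): 66×23 by 23×25 → 66×25, cost 66·23·25 = 37950; cumulative 104604. Total 104604.
Order II = (((L₁L₂)L₃)L₄): (L₁L₂): 66×23 by 23×44 → 66×44, cost 66·23·44 = 66792; ((L₁L₂)L₃): 66×44 by 44×42 → 66×42, cost 66·44·42 = 121968; cumulative 188760; (((L₁L₂)L₃)L₄): 66×42 by 42×25 → 66×25, cost 66·42·25 = 69300; cumulative 258060. Total 258060.
Difference: |104604 − 258060| = 153456.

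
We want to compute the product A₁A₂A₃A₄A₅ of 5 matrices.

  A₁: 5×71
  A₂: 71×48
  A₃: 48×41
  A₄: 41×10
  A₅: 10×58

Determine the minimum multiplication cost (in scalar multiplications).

Adjacent pairs: A₁A₂ = 5·71·48 = 17040; A₂A₃ = 71·48·41 = 139728; A₃A₄ = 48·41·10 = 19680; A₄A₅ = 41·10·58 = 23780.
Length 3: A₁..A₃: k=1: 0+139728+5·71·41=154283; k=2: 17040+0+5·48·41=26880 → min 26880 | A₂..A₄: k=2: 0+19680+71·48·10=53760; k=3: 139728+0+71·41·10=168838 → min 53760 | A₃..A₅: k=3: 0+23780+48·41·58=137924; k=4: 19680+0+48·10·58=47520 → min 47520.
Length 4: A₁..A₄: k=1: 0+53760+5·71·10=57310; k=2: 17040+19680+5·48·10=39120; k=3: 26880+0+5·41·10=28930 → min 28930 | A₂..A₅: k=2: 0+47520+71·48·58=245184; k=3: 139728+23780+71·41·58=332346; k=4: 53760+0+71·10·58=94940 → min 94940.
Length 5: A₁..A₅: k=1: 0+94940+5·71·58=115530; k=2: 17040+47520+5·48·58=78480; k=3: 26880+23780+5·41·58=62550; k=4: 28930+0+5·10·58=31830 → min 31830.
Optimal order: ((((A₁A₂)A₃)A₄)A₅) with cost 31830.

31830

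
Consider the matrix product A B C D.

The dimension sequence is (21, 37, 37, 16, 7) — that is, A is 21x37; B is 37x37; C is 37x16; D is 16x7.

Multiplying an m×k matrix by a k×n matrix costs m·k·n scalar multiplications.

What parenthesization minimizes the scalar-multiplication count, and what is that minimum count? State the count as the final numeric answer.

Adjacent pairs: AB = 21·37·37 = 28749; BC = 37·37·16 = 21904; CD = 37·16·7 = 4144.
Length 3: A..C: k=1: 0+21904+21·37·16=34336; k=2: 28749+0+21·37·16=41181 → min 34336 | B..D: k=2: 0+4144+37·37·7=13727; k=3: 21904+0+37·16·7=26048 → min 13727.
Length 4: A..D: k=1: 0+13727+21·37·7=19166; k=2: 28749+4144+21·37·7=38332; k=3: 34336+0+21·16·7=36688 → min 19166.
Optimal parenthesization: (A (B (C D))) with cost 19166.

19166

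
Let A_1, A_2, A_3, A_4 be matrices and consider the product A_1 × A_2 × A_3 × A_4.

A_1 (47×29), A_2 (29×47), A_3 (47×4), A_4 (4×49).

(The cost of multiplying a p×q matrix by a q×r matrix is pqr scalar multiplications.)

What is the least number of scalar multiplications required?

20116

Adjacent pairs: A_1A_2 = 47·29·47 = 64061; A_2A_3 = 29·47·4 = 5452; A_3A_4 = 47·4·49 = 9212.
Length 3: A_1..A_3: k=1: 0+5452+47·29·4=10904; k=2: 64061+0+47·47·4=72897 → min 10904 | A_2..A_4: k=2: 0+9212+29·47·49=75999; k=3: 5452+0+29·4·49=11136 → min 11136.
Length 4: A_1..A_4: k=1: 0+11136+47·29·49=77923; k=2: 64061+9212+47·47·49=181514; k=3: 10904+0+47·4·49=20116 → min 20116.
Optimal order: ((A_1 × (A_2 × A_3)) × A_4) with cost 20116.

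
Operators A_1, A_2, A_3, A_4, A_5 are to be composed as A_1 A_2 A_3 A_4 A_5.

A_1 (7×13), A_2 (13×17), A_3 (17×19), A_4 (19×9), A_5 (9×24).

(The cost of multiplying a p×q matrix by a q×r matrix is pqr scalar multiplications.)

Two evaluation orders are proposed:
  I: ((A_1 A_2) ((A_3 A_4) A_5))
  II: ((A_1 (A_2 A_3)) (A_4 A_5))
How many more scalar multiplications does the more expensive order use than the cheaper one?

Order I = ((A_1 A_2) ((A_3 A_4) A_5)): (A_1 A_2): 7×13 by 13×17 → 7×17, cost 7·13·17 = 1547; (A_3 A_4): 17×19 by 19×9 → 17×9, cost 17·19·9 = 2907; ((A_3 A_4) A_5): 17×9 by 9×24 → 17×24, cost 17·9·24 = 3672; cumulative 6579; ((A_1 A_2) ((A_3 A_4) A_5)): 7×17 by 17×24 → 7×24, cost 7·17·24 = 2856; cumulative 10982. Total 10982.
Order II = ((A_1 (A_2 A_3)) (A_4 A_5)): (A_2 A_3): 13×17 by 17×19 → 13×19, cost 13·17·19 = 4199; (A_1 (A_2 A_3)): 7×13 by 13×19 → 7×19, cost 7·13·19 = 1729; cumulative 5928; (A_4 A_5): 19×9 by 9×24 → 19×24, cost 19·9·24 = 4104; ((A_1 (A_2 A_3)) (A_4 A_5)): 7×19 by 19×24 → 7×24, cost 7·19·24 = 3192; cumulative 13224. Total 13224.
Difference: |10982 − 13224| = 2242.

2242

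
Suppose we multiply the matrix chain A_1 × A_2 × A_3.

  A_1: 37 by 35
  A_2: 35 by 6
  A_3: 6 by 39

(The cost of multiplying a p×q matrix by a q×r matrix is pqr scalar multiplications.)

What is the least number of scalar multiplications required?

Order (A_1 × (A_2 × A_3)): (A_2 × A_3): 35×6 by 6×39 → 35×39, cost 35·6·39 = 8190; (A_1 × (A_2 × A_3)): 37×35 by 35×39 → 37×39, cost 37·35·39 = 50505; cumulative 58695. Total 58695.
Order ((A_1 × A_2) × A_3): (A_1 × A_2): 37×35 by 35×6 → 37×6, cost 37·35·6 = 7770; ((A_1 × A_2) × A_3): 37×6 by 6×39 → 37×39, cost 37·6·39 = 8658; cumulative 16428. Total 16428.
Minimum: 16428.

16428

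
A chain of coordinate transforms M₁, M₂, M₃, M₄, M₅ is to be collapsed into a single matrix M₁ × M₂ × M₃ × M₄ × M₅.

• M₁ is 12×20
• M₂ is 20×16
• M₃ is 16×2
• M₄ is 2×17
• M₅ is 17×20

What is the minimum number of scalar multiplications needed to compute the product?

Adjacent pairs: M₁M₂ = 12·20·16 = 3840; M₂M₃ = 20·16·2 = 640; M₃M₄ = 16·2·17 = 544; M₄M₅ = 2·17·20 = 680.
Length 3: M₁..M₃: k=1: 0+640+12·20·2=1120; k=2: 3840+0+12·16·2=4224 → min 1120 | M₂..M₄: k=2: 0+544+20·16·17=5984; k=3: 640+0+20·2·17=1320 → min 1320 | M₃..M₅: k=3: 0+680+16·2·20=1320; k=4: 544+0+16·17·20=5984 → min 1320.
Length 4: M₁..M₄: k=1: 0+1320+12·20·17=5400; k=2: 3840+544+12·16·17=7648; k=3: 1120+0+12·2·17=1528 → min 1528 | M₂..M₅: k=2: 0+1320+20·16·20=7720; k=3: 640+680+20·2·20=2120; k=4: 1320+0+20·17·20=8120 → min 2120.
Length 5: M₁..M₅: k=1: 0+2120+12·20·20=6920; k=2: 3840+1320+12·16·20=9000; k=3: 1120+680+12·2·20=2280; k=4: 1528+0+12·17·20=5608 → min 2280.
Optimal order: ((M₁ × (M₂ × M₃)) × (M₄ × M₅)) with cost 2280.

2280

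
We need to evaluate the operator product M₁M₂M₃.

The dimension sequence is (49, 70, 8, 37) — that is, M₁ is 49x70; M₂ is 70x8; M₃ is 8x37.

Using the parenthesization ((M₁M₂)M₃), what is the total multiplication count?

(M₁M₂): 49×70 by 70×8 → 49×8, cost 49·70·8 = 27440
((M₁M₂)M₃): 49×8 by 8×37 → 49×37, cost 49·8·37 = 14504; cumulative 41944
Total: 41944 scalar multiplications.

41944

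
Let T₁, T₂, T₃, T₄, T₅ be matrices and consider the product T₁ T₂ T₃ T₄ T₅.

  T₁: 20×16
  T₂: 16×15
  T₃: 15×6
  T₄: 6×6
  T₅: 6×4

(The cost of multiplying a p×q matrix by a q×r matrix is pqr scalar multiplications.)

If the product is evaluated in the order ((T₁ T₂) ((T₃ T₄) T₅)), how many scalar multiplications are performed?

6900

(T₁ T₂): 20×16 by 16×15 → 20×15, cost 20·16·15 = 4800
(T₃ T₄): 15×6 by 6×6 → 15×6, cost 15·6·6 = 540
((T₃ T₄) T₅): 15×6 by 6×4 → 15×4, cost 15·6·4 = 360; cumulative 900
((T₁ T₂) ((T₃ T₄) T₅)): 20×15 by 15×4 → 20×4, cost 20·15·4 = 1200; cumulative 6900
Total: 6900 scalar multiplications.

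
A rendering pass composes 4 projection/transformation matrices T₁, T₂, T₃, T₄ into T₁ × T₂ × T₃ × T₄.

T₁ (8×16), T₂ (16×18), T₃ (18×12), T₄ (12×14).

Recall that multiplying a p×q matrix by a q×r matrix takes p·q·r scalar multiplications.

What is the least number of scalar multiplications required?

5376

Adjacent pairs: T₁T₂ = 8·16·18 = 2304; T₂T₃ = 16·18·12 = 3456; T₃T₄ = 18·12·14 = 3024.
Length 3: T₁..T₃: k=1: 0+3456+8·16·12=4992; k=2: 2304+0+8·18·12=4032 → min 4032 | T₂..T₄: k=2: 0+3024+16·18·14=7056; k=3: 3456+0+16·12·14=6144 → min 6144.
Length 4: T₁..T₄: k=1: 0+6144+8·16·14=7936; k=2: 2304+3024+8·18·14=7344; k=3: 4032+0+8·12·14=5376 → min 5376.
Optimal order: (((T₁ × T₂) × T₃) × T₄) with cost 5376.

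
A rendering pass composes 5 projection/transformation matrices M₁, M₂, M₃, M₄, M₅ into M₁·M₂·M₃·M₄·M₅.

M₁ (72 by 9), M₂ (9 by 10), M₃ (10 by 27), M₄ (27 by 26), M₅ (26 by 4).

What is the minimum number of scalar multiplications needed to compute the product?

6840

Adjacent pairs: M₁M₂ = 72·9·10 = 6480; M₂M₃ = 9·10·27 = 2430; M₃M₄ = 10·27·26 = 7020; M₄M₅ = 27·26·4 = 2808.
Length 3: M₁..M₃: k=1: 0+2430+72·9·27=19926; k=2: 6480+0+72·10·27=25920 → min 19926 | M₂..M₄: k=2: 0+7020+9·10·26=9360; k=3: 2430+0+9·27·26=8748 → min 8748 | M₃..M₅: k=3: 0+2808+10·27·4=3888; k=4: 7020+0+10·26·4=8060 → min 3888.
Length 4: M₁..M₄: k=1: 0+8748+72·9·26=25596; k=2: 6480+7020+72·10·26=32220; k=3: 19926+0+72·27·26=70470 → min 25596 | M₂..M₅: k=2: 0+3888+9·10·4=4248; k=3: 2430+2808+9·27·4=6210; k=4: 8748+0+9·26·4=9684 → min 4248.
Length 5: M₁..M₅: k=1: 0+4248+72·9·4=6840; k=2: 6480+3888+72·10·4=13248; k=3: 19926+2808+72·27·4=30510; k=4: 25596+0+72·26·4=33084 → min 6840.
Optimal order: (M₁·(M₂·(M₃·(M₄·M₅)))) with cost 6840.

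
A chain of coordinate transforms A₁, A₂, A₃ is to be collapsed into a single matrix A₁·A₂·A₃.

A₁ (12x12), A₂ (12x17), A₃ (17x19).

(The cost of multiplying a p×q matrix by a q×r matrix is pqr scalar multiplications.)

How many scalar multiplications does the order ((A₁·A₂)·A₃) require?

(A₁·A₂): 12×12 by 12×17 → 12×17, cost 12·12·17 = 2448
((A₁·A₂)·A₃): 12×17 by 17×19 → 12×19, cost 12·17·19 = 3876; cumulative 6324
Total: 6324 scalar multiplications.

6324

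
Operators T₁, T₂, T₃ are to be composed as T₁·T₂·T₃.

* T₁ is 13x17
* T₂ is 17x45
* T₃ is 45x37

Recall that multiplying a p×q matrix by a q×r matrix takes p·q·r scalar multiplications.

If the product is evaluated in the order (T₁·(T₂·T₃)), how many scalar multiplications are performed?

(T₂·T₃): 17×45 by 45×37 → 17×37, cost 17·45·37 = 28305
(T₁·(T₂·T₃)): 13×17 by 17×37 → 13×37, cost 13·17·37 = 8177; cumulative 36482
Total: 36482 scalar multiplications.

36482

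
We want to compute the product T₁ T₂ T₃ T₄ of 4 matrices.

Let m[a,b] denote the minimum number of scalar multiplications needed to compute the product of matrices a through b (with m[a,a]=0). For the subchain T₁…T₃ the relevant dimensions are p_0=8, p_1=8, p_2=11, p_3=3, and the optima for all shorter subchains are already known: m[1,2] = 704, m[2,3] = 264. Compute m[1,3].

m[1,3] = min over k∈[1,2] of m[1,k]+m[k+1,3]+p_{0}·p_k·p_{3}.
k=1: 0 + 264 + 8·8·3 = 456; k=2: 704 + 0 + 8·11·3 = 968.
Minimum: 456 at k=1.

456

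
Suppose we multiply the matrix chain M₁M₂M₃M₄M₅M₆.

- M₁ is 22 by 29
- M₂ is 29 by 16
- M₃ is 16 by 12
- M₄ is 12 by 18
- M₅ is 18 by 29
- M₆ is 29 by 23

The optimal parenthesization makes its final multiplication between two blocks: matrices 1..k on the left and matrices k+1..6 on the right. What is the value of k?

Adjacent pairs: M₁M₂ = 22·29·16 = 10208; M₂M₃ = 29·16·12 = 5568; M₃M₄ = 16·12·18 = 3456; M₄M₅ = 12·18·29 = 6264; M₅M₆ = 18·29·23 = 12006.
Length 3: M₁..M₃: k=1: 0+5568+22·29·12=13224; k=2: 10208+0+22·16·12=14432 → min 13224 | M₂..M₄: k=2: 0+3456+29·16·18=11808; k=3: 5568+0+29·12·18=11832 → min 11808 | M₃..M₅: k=3: 0+6264+16·12·29=11832; k=4: 3456+0+16·18·29=11808 → min 11808 | M₄..M₆: k=4: 0+12006+12·18·23=16974; k=5: 6264+0+12·29·23=14268 → min 14268.
Length 4: M₁..M₄: k=1: 0+11808+22·29·18=23292; k=2: 10208+3456+22·16·18=20000; k=3: 13224+0+22·12·18=17976 → min 17976 | M₂..M₅: k=2: 0+11808+29·16·29=25264; k=3: 5568+6264+29·12·29=21924; k=4: 11808+0+29·18·29=26946 → min 21924 | M₃..M₆: k=3: 0+14268+16·12·23=18684; k=4: 3456+12006+16·18·23=22086; k=5: 11808+0+16·29·23=22480 → min 18684.
Length 5: M₁..M₅: k=1: 0+21924+22·29·29=40426; k=2: 10208+11808+22·16·29=32224; k=3: 13224+6264+22·12·29=27144; k=4: 17976+0+22·18·29=29460 → min 27144 | M₂..M₆: k=2: 0+18684+29·16·23=29356; k=3: 5568+14268+29·12·23=27840; k=4: 11808+12006+29·18·23=35820; k=5: 21924+0+29·29·23=41267 → min 27840.
Top-level splits: k=1: (M₁..M₁)·(M₂..M₆) → 0+27840+22·29·23 = 42514; k=2: (M₁..M₂)·(M₃..M₆) → 10208+18684+22·16·23 = 36988; k=3: (M₁..M₃)·(M₄..M₆) → 13224+14268+22·12·23 = 33564; k=4: (M₁..M₄)·(M₅..M₆) → 17976+12006+22·18·23 = 39090; k=5: (M₁..M₅)·(M₆..M₆) → 27144+0+22·29·23 = 41818.
Best split is after M₃, i.e. k = 3.

3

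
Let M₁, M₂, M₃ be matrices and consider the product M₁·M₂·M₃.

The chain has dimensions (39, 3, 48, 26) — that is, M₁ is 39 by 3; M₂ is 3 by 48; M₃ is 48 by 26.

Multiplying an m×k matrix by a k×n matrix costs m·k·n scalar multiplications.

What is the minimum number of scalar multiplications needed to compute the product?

Order (M₁·(M₂·M₃)): (M₂·M₃): 3×48 by 48×26 → 3×26, cost 3·48·26 = 3744; (M₁·(M₂·M₃)): 39×3 by 3×26 → 39×26, cost 39·3·26 = 3042; cumulative 6786. Total 6786.
Order ((M₁·M₂)·M₃): (M₁·M₂): 39×3 by 3×48 → 39×48, cost 39·3·48 = 5616; ((M₁·M₂)·M₃): 39×48 by 48×26 → 39×26, cost 39·48·26 = 48672; cumulative 54288. Total 54288.
Minimum: 6786.

6786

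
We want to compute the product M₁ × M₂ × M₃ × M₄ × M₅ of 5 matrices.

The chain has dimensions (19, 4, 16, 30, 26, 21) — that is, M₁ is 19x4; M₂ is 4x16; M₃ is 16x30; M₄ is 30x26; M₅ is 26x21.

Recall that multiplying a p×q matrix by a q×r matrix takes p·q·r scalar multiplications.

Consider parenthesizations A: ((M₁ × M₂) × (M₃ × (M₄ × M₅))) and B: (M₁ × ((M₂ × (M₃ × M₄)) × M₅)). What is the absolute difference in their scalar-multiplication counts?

Order A = ((M₁ × M₂) × (M₃ × (M₄ × M₅))): (M₁ × M₂): 19×4 by 4×16 → 19×16, cost 19·4·16 = 1216; (M₄ × M₅): 30×26 by 26×21 → 30×21, cost 30·26·21 = 16380; (M₃ × (M₄ × M₅)): 16×30 by 30×21 → 16×21, cost 16·30·21 = 10080; cumulative 26460; ((M₁ × M₂) × (M₃ × (M₄ × M₅))): 19×16 by 16×21 → 19×21, cost 19·16·21 = 6384; cumulative 34060. Total 34060.
Order B = (M₁ × ((M₂ × (M₃ × M₄)) × M₅)): (M₃ × M₄): 16×30 by 30×26 → 16×26, cost 16·30·26 = 12480; (M₂ × (M₃ × M₄)): 4×16 by 16×26 → 4×26, cost 4·16·26 = 1664; cumulative 14144; ((M₂ × (M₃ × M₄)) × M₅): 4×26 by 26×21 → 4×21, cost 4·26·21 = 2184; cumulative 16328; (M₁ × ((M₂ × (M₃ × M₄)) × M₅)): 19×4 by 4×21 → 19×21, cost 19·4·21 = 1596; cumulative 17924. Total 17924.
Difference: |34060 − 17924| = 16136.

16136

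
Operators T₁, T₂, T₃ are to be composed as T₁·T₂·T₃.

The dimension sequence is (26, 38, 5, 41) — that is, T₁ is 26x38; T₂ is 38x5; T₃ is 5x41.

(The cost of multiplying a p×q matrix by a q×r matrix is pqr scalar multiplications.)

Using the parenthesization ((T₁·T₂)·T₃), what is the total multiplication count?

10270

(T₁·T₂): 26×38 by 38×5 → 26×5, cost 26·38·5 = 4940
((T₁·T₂)·T₃): 26×5 by 5×41 → 26×41, cost 26·5·41 = 5330; cumulative 10270
Total: 10270 scalar multiplications.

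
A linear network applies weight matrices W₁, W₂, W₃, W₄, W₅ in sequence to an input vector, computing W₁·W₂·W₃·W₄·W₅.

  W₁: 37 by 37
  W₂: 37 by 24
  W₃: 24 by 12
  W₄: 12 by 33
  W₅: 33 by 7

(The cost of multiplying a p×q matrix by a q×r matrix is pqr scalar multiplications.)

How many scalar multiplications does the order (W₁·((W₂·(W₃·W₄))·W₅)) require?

(W₃·W₄): 24×12 by 12×33 → 24×33, cost 24·12·33 = 9504
(W₂·(W₃·W₄)): 37×24 by 24×33 → 37×33, cost 37·24·33 = 29304; cumulative 38808
((W₂·(W₃·W₄))·W₅): 37×33 by 33×7 → 37×7, cost 37·33·7 = 8547; cumulative 47355
(W₁·((W₂·(W₃·W₄))·W₅)): 37×37 by 37×7 → 37×7, cost 37·37·7 = 9583; cumulative 56938
Total: 56938 scalar multiplications.

56938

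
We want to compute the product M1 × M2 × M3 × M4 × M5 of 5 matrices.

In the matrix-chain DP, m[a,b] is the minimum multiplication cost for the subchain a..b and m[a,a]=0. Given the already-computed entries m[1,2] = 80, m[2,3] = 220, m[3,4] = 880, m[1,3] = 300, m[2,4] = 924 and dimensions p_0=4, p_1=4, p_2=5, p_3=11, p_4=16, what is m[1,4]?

1004

m[1,4] = min over k∈[1,3] of m[1,k]+m[k+1,4]+p_{0}·p_k·p_{4}.
k=1: 0 + 924 + 4·4·16 = 1180; k=2: 80 + 880 + 4·5·16 = 1280; k=3: 300 + 0 + 4·11·16 = 1004.
Minimum: 1004 at k=3.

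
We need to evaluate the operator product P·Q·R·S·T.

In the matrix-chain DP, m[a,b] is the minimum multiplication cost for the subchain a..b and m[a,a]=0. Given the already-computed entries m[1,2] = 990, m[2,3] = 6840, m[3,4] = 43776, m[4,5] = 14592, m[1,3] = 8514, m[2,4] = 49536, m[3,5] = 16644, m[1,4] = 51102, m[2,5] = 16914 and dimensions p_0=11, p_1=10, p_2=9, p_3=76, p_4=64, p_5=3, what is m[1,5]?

17244

m[1,5] = min over k∈[1,4] of m[1,k]+m[k+1,5]+p_{0}·p_k·p_{5}.
k=1: 0 + 16914 + 11·10·3 = 17244; k=2: 990 + 16644 + 11·9·3 = 17931; k=3: 8514 + 14592 + 11·76·3 = 25614; k=4: 51102 + 0 + 11·64·3 = 53214.
Minimum: 17244 at k=1.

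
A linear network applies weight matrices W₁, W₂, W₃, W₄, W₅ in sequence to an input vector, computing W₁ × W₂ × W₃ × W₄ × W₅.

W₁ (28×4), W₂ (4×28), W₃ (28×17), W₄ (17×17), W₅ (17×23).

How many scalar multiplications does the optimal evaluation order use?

Adjacent pairs: W₁W₂ = 28·4·28 = 3136; W₂W₃ = 4·28·17 = 1904; W₃W₄ = 28·17·17 = 8092; W₄W₅ = 17·17·23 = 6647.
Length 3: W₁..W₃: k=1: 0+1904+28·4·17=3808; k=2: 3136+0+28·28·17=16464 → min 3808 | W₂..W₄: k=2: 0+8092+4·28·17=9996; k=3: 1904+0+4·17·17=3060 → min 3060 | W₃..W₅: k=3: 0+6647+28·17·23=17595; k=4: 8092+0+28·17·23=19040 → min 17595.
Length 4: W₁..W₄: k=1: 0+3060+28·4·17=4964; k=2: 3136+8092+28·28·17=24556; k=3: 3808+0+28·17·17=11900 → min 4964 | W₂..W₅: k=2: 0+17595+4·28·23=20171; k=3: 1904+6647+4·17·23=10115; k=4: 3060+0+4·17·23=4624 → min 4624.
Length 5: W₁..W₅: k=1: 0+4624+28·4·23=7200; k=2: 3136+17595+28·28·23=38763; k=3: 3808+6647+28·17·23=21403; k=4: 4964+0+28·17·23=15912 → min 7200.
Optimal order: (W₁ × (((W₂ × W₃) × W₄) × W₅)) with cost 7200.

7200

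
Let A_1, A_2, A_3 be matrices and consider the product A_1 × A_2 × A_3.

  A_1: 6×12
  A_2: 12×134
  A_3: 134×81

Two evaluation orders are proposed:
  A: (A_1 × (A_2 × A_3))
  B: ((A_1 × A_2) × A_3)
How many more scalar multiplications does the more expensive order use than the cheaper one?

61308

Order A = (A_1 × (A_2 × A_3)): (A_2 × A_3): 12×134 by 134×81 → 12×81, cost 12·134·81 = 130248; (A_1 × (A_2 × A_3)): 6×12 by 12×81 → 6×81, cost 6·12·81 = 5832; cumulative 136080. Total 136080.
Order B = ((A_1 × A_2) × A_3): (A_1 × A_2): 6×12 by 12×134 → 6×134, cost 6·12·134 = 9648; ((A_1 × A_2) × A_3): 6×134 by 134×81 → 6×81, cost 6·134·81 = 65124; cumulative 74772. Total 74772.
Difference: |136080 − 74772| = 61308.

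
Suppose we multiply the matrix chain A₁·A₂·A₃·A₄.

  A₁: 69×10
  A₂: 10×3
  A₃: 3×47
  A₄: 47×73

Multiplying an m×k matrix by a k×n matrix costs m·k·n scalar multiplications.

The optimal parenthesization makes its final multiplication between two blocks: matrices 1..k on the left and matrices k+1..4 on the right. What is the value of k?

2

Adjacent pairs: A₁A₂ = 69·10·3 = 2070; A₂A₃ = 10·3·47 = 1410; A₃A₄ = 3·47·73 = 10293.
Length 3: A₁..A₃: k=1: 0+1410+69·10·47=33840; k=2: 2070+0+69·3·47=11799 → min 11799 | A₂..A₄: k=2: 0+10293+10·3·73=12483; k=3: 1410+0+10·47·73=35720 → min 12483.
Top-level splits: k=1: (A₁..A₁)·(A₂..A₄) → 0+12483+69·10·73 = 62853; k=2: (A₁..A₂)·(A₃..A₄) → 2070+10293+69·3·73 = 27474; k=3: (A₁..A₃)·(A₄..A₄) → 11799+0+69·47·73 = 248538.
Best split is after A₂, i.e. k = 2.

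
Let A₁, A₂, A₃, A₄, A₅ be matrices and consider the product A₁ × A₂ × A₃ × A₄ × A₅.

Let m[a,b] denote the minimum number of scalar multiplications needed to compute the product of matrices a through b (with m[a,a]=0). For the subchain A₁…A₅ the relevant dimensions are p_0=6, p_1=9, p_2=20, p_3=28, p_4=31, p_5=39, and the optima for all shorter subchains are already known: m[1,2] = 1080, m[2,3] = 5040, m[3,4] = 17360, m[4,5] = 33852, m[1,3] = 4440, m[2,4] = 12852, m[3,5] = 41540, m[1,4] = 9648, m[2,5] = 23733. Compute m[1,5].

m[1,5] = min over k∈[1,4] of m[1,k]+m[k+1,5]+p_{0}·p_k·p_{5}.
k=1: 0 + 23733 + 6·9·39 = 25839; k=2: 1080 + 41540 + 6·20·39 = 47300; k=3: 4440 + 33852 + 6·28·39 = 44844; k=4: 9648 + 0 + 6·31·39 = 16902.
Minimum: 16902 at k=4.

16902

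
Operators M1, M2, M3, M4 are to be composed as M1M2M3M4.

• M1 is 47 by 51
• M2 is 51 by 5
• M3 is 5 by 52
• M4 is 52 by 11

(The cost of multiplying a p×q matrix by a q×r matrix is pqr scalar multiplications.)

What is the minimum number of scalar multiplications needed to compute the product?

Adjacent pairs: M1M2 = 47·51·5 = 11985; M2M3 = 51·5·52 = 13260; M3M4 = 5·52·11 = 2860.
Length 3: M1..M3: k=1: 0+13260+47·51·52=137904; k=2: 11985+0+47·5·52=24205 → min 24205 | M2..M4: k=2: 0+2860+51·5·11=5665; k=3: 13260+0+51·52·11=42432 → min 5665.
Length 4: M1..M4: k=1: 0+5665+47·51·11=32032; k=2: 11985+2860+47·5·11=17430; k=3: 24205+0+47·52·11=51089 → min 17430.
Optimal order: ((M1M2)(M3M4)) with cost 17430.

17430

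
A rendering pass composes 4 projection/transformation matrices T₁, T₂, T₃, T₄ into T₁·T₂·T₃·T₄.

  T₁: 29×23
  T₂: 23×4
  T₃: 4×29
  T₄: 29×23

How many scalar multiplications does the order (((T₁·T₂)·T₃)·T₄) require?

25375

(T₁·T₂): 29×23 by 23×4 → 29×4, cost 29·23·4 = 2668
((T₁·T₂)·T₃): 29×4 by 4×29 → 29×29, cost 29·4·29 = 3364; cumulative 6032
(((T₁·T₂)·T₃)·T₄): 29×29 by 29×23 → 29×23, cost 29·29·23 = 19343; cumulative 25375
Total: 25375 scalar multiplications.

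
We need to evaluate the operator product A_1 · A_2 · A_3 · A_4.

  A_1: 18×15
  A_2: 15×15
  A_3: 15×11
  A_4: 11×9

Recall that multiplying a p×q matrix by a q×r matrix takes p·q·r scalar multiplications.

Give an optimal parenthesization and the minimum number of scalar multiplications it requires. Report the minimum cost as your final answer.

Adjacent pairs: A_1A_2 = 18·15·15 = 4050; A_2A_3 = 15·15·11 = 2475; A_3A_4 = 15·11·9 = 1485.
Length 3: A_1..A_3: k=1: 0+2475+18·15·11=5445; k=2: 4050+0+18·15·11=7020 → min 5445 | A_2..A_4: k=2: 0+1485+15·15·9=3510; k=3: 2475+0+15·11·9=3960 → min 3510.
Length 4: A_1..A_4: k=1: 0+3510+18·15·9=5940; k=2: 4050+1485+18·15·9=7965; k=3: 5445+0+18·11·9=7227 → min 5940.
Optimal parenthesization: (A_1 · (A_2 · (A_3 · A_4))) with cost 5940.

5940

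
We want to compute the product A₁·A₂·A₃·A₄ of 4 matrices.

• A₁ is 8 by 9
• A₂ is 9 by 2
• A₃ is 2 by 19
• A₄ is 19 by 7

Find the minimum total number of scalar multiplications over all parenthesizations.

Adjacent pairs: A₁A₂ = 8·9·2 = 144; A₂A₃ = 9·2·19 = 342; A₃A₄ = 2·19·7 = 266.
Length 3: A₁..A₃: k=1: 0+342+8·9·19=1710; k=2: 144+0+8·2·19=448 → min 448 | A₂..A₄: k=2: 0+266+9·2·7=392; k=3: 342+0+9·19·7=1539 → min 392.
Length 4: A₁..A₄: k=1: 0+392+8·9·7=896; k=2: 144+266+8·2·7=522; k=3: 448+0+8·19·7=1512 → min 522.
Optimal order: ((A₁·A₂)·(A₃·A₄)) with cost 522.

522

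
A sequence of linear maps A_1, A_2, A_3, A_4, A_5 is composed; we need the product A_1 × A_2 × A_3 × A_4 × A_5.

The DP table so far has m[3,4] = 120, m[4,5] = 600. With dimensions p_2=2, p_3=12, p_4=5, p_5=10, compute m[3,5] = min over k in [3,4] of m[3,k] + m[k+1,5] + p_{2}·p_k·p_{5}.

220

m[3,5] = min over k∈[3,4] of m[3,k]+m[k+1,5]+p_{2}·p_k·p_{5}.
k=3: 0 + 600 + 2·12·10 = 840; k=4: 120 + 0 + 2·5·10 = 220.
Minimum: 220 at k=4.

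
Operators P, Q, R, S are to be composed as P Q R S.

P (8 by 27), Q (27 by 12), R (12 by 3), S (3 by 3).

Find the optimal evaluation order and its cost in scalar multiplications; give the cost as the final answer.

1692

Adjacent pairs: PQ = 8·27·12 = 2592; QR = 27·12·3 = 972; RS = 12·3·3 = 108.
Length 3: P..R: k=1: 0+972+8·27·3=1620; k=2: 2592+0+8·12·3=2880 → min 1620 | Q..S: k=2: 0+108+27·12·3=1080; k=3: 972+0+27·3·3=1215 → min 1080.
Length 4: P..S: k=1: 0+1080+8·27·3=1728; k=2: 2592+108+8·12·3=2988; k=3: 1620+0+8·3·3=1692 → min 1692.
Optimal parenthesization: ((P (Q R)) S) with cost 1692.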